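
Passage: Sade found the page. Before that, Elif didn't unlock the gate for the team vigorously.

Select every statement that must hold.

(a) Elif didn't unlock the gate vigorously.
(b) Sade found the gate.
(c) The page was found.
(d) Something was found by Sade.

(c), (d)

(a) Not entailed — dropping 'for the team' under negation is not valid — the original leaves open that Elif unlocked the gate some other way.
(b) Not entailed — Sade found the page, not the gate; the gate belongs to the unlocking event.
(c) Entailed — generalizing the agent leaves a sub-description the original still satisfies.
(d) Entailed — the original entails any weakening of itself; this just generalizes the patient.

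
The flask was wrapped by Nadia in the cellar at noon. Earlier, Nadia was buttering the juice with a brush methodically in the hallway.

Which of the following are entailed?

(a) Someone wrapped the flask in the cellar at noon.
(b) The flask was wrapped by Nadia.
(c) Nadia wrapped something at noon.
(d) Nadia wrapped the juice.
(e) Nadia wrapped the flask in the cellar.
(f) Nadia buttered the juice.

(a) Entailed — this follows by dropping conjuncts from the wrapping event's description.
(b) Entailed — this follows by dropping conjuncts from the wrapping event's description.
(c) Entailed — the original entails any weakening of itself; this just drops 'in the cellar' and generalizes the patient.
(d) Not entailed — Nadia wrapped the flask, not the juice; the juice belongs to the buttering event.
(e) Entailed — this follows by dropping conjuncts from the wrapping event's description.
(f) Not entailed — 'was buttering' is progressive on an accomplishment; it does not entail the completed 'buttered'.

(a), (b), (c), (e)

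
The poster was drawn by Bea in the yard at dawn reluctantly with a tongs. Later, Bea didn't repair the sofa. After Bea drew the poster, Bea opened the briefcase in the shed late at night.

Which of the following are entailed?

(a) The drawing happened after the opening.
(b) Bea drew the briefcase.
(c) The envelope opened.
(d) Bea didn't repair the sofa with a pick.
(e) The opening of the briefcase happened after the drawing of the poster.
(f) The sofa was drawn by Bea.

(d), (e)

(a) Not entailed — the narrative places the drawing before the opening, not after.
(b) Not entailed — Bea drew the poster, not the briefcase; the briefcase belongs to the opening event.
(c) Not entailed — the briefcase is what opened, not the envelope.
(d) Entailed — under negation, adding a further restriction is entailed: if no such repairing event occurred, none occurred with a pick either.
(e) Entailed — the narrative places the drawing before the opening.
(f) Not entailed — Bea drew the poster, not the sofa; the sofa belongs to the repairing event.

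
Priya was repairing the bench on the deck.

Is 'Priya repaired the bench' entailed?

'was repairing' is progressive; for an accomplishment like 'repair the bench', it doesn't entail completion.

no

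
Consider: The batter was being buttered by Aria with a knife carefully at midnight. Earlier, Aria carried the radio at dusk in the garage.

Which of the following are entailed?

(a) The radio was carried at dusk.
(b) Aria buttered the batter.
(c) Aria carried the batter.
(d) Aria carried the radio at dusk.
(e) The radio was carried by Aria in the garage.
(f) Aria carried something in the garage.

(a) Entailed — every conjunct here is already in the original carrying event.
(b) Not entailed — 'was buttering' is progressive on an accomplishment; it does not entail the completed 'buttered'.
(c) Not entailed — Aria carried the radio, not the batter; the batter belongs to the buttering event.
(d) Entailed — the original entails any weakening of itself; this just drops 'in the garage'.
(e) Entailed — every conjunct here is already in the original carrying event.
(f) Entailed — the original entails any weakening of itself; this just drops 'at dusk' and generalizes the patient.

(a), (d), (e), (f)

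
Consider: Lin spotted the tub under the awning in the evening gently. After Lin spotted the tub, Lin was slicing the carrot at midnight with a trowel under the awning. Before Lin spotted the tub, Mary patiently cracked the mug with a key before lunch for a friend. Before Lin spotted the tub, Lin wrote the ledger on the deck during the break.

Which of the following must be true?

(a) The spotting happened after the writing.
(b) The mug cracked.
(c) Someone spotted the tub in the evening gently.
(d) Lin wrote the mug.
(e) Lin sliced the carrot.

(a), (b), (c)

(a) Entailed — the narrative places the writing before the spotting.
(b) Entailed — 'Mary cracked the mug' is causative; it entails the inchoative 'the mug cracked'.
(c) Entailed — every conjunct here is already in the original spotting event.
(d) Not entailed — Lin wrote the ledger, not the mug; the mug belongs to the cracking event.
(e) Not entailed — 'was slicing' is progressive on an accomplishment; it does not entail the completed 'sliced'.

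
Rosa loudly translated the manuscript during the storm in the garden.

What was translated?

the manuscript

'the manuscript' marks the patient of the translating event.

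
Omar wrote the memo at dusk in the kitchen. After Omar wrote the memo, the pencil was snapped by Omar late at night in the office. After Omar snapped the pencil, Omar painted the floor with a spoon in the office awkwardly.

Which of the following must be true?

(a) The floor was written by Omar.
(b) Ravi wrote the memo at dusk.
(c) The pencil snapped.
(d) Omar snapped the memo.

(c)

(a) Not entailed — Omar wrote the memo, not the floor; the floor belongs to the painting event.
(b) Not entailed — the passage has Omar writing the memo, not Ravi.
(c) Entailed — 'Omar snapped the pencil' is causative; it entails the inchoative 'the pencil snapped'.
(d) Not entailed — Omar snapped the pencil, not the memo; the memo belongs to the writing event.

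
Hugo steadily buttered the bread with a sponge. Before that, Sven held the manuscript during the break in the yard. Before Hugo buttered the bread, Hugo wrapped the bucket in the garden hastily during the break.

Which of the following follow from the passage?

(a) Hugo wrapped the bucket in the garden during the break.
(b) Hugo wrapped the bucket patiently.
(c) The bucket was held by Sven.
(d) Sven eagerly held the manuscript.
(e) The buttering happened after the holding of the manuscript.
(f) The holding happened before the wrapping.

(a), (e)

(a) Entailed — this follows by dropping conjuncts from the wrapping event's description.
(b) Not entailed — 'patiently' adds a manner not in (and inconsistent with) the original.
(c) Not entailed — Sven held the manuscript, not the bucket; the bucket belongs to the wrapping event.
(d) Not entailed — 'eagerly' adds information not in the original event.
(e) Entailed — the narrative places the holding before the buttering.
(f) Not entailed — the narrative doesn't order the holding relative to the wrapping.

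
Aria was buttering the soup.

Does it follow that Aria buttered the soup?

no

'was buttering' is progressive; for an accomplishment like 'butter the soup', it doesn't entail completion.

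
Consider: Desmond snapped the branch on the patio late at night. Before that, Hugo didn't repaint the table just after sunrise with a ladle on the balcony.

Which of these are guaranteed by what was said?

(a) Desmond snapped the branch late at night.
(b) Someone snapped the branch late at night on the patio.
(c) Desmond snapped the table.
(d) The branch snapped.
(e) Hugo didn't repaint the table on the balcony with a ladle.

(a) Entailed — the original entails any weakening of itself; this just drops 'on the patio'.
(b) Entailed — the original entails any weakening of itself; this just generalizes the agent.
(c) Not entailed — Desmond snapped the branch, not the table; the table belongs to the repainting event.
(d) Entailed — 'Desmond snapped the branch' is causative; it entails the inchoative 'the branch snapped'.
(e) Not entailed — dropping 'just after sunrise' under negation is not valid — the original leaves open that Hugo repainted the table some other way.

(a), (b), (d)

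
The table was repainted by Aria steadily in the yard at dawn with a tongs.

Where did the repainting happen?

in the yard

'in the yard' marks the location of the repainting event.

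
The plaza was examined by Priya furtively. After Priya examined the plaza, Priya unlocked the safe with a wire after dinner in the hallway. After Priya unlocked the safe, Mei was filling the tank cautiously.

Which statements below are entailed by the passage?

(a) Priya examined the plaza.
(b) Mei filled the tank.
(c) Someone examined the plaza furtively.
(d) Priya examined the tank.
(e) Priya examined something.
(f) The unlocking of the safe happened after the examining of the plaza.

(a) Entailed — the original entails any weakening of itself; this just drops 'furtively'.
(b) Not entailed — 'was filling' is progressive on an accomplishment; it does not entail the completed 'filled'.
(c) Entailed — every conjunct here is already in the original examining event.
(d) Not entailed — Priya examined the plaza, not the tank; the tank belongs to the filling event.
(e) Entailed — the original entails any weakening of itself; this just drops 'furtively' and generalizes the patient.
(f) Entailed — the narrative places the examining before the unlocking.

(a), (c), (e), (f)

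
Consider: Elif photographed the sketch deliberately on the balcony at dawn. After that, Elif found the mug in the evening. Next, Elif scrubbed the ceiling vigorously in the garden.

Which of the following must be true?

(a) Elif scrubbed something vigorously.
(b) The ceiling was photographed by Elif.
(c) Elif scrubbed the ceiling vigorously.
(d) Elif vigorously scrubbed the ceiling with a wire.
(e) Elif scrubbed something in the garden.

(a) Entailed — dropping 'in the garden' and generalizing the patient leaves a sub-description the original still satisfies.
(b) Not entailed — Elif photographed the sketch, not the ceiling; the ceiling belongs to the scrubbing event.
(c) Entailed — this follows by dropping conjuncts from the scrubbing event's description.
(d) Not entailed — 'with a wire' adds information not in the original event.
(e) Entailed — this follows by dropping conjuncts from the scrubbing event's description.

(a), (c), (e)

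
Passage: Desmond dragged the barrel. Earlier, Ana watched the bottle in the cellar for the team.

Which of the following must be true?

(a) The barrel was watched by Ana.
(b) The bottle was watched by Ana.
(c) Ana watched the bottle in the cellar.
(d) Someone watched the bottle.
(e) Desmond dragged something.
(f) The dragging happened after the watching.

(b), (c), (d), (e), (f)

(a) Not entailed — Ana watched the bottle, not the barrel; the barrel belongs to the dragging event.
(b) Entailed — every conjunct here is already in the original watching event.
(c) Entailed — every conjunct here is already in the original watching event.
(d) Entailed — dropping 'for the team', 'in the cellar' and generalizing the agent leaves a sub-description the original still satisfies.
(e) Entailed — the original entails any weakening of itself; this just generalizes the patient.
(f) Entailed — the narrative places the watching before the dragging.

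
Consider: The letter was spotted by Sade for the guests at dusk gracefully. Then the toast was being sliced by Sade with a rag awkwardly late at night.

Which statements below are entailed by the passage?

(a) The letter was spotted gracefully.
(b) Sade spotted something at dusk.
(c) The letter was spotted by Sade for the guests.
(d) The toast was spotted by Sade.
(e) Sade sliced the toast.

(a) Entailed — every conjunct here is already in the original spotting event.
(b) Entailed — dropping 'gracefully', 'for the guests' and generalizing the patient leaves a sub-description the original still satisfies.
(c) Entailed — the original entails any weakening of itself; this just drops 'at dusk', 'gracefully'.
(d) Not entailed — Sade spotted the letter, not the toast; the toast belongs to the slicing event.
(e) Not entailed — 'was slicing' is progressive on an accomplishment; it does not entail the completed 'sliced'.

(a), (b), (c)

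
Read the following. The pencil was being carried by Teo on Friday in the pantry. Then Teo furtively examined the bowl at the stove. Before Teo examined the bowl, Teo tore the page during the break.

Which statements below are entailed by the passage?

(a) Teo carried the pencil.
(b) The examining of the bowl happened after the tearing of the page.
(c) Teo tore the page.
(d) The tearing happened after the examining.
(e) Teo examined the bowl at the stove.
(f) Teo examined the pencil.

(a) Entailed — 'carry' is an activity; 'was carrying' entails that some carrying happened, so 'carried' holds.
(b) Entailed — the narrative places the tearing before the examining.
(c) Entailed — dropping 'during the break' leaves a sub-description the original still satisfies.
(d) Not entailed — the narrative places the tearing before the examining, not after.
(e) Entailed — dropping 'furtively' leaves a sub-description the original still satisfies.
(f) Not entailed — Teo examined the bowl, not the pencil; the pencil belongs to the carrying event.

(a), (b), (c), (e)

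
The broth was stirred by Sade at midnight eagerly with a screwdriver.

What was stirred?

'the broth' marks the patient of the stirring event.

the broth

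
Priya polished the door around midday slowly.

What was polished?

'the door' marks the patient of the polishing event.

the door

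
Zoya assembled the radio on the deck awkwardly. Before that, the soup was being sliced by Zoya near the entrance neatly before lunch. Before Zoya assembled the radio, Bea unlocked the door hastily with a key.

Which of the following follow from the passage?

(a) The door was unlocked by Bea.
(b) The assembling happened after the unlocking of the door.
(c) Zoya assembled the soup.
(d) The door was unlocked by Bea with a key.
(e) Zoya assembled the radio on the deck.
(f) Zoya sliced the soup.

(a) Entailed — the original entails any weakening of itself; this just drops 'hastily', 'with a key'.
(b) Entailed — the narrative places the unlocking before the assembling.
(c) Not entailed — Zoya assembled the radio, not the soup; the soup belongs to the slicing event.
(d) Entailed — dropping 'hastily' leaves a sub-description the original still satisfies.
(e) Entailed — every conjunct here is already in the original assembling event.
(f) Not entailed — 'was slicing' is progressive on an accomplishment; it does not entail the completed 'sliced'.

(a), (b), (d), (e)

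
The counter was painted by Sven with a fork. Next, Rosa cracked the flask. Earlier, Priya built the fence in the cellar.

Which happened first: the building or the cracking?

the building

The connectives place the building before the cracking.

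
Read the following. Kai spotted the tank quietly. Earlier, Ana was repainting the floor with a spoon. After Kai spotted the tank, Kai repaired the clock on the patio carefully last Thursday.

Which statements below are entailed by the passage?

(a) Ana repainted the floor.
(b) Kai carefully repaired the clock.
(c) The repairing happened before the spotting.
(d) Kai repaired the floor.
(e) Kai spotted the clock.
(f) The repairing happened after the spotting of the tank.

(b), (f)

(a) Not entailed — 'was repainting' is progressive on an accomplishment; it does not entail the completed 'repainted'.
(b) Entailed — dropping 'on the patio', 'last Thursday' leaves a sub-description the original still satisfies.
(c) Not entailed — the narrative places the spotting before the repairing, not after.
(d) Not entailed — Kai repaired the clock, not the floor; the floor belongs to the repainting event.
(e) Not entailed — Kai spotted the tank, not the clock; the clock belongs to the repairing event.
(f) Entailed — the narrative places the spotting before the repairing.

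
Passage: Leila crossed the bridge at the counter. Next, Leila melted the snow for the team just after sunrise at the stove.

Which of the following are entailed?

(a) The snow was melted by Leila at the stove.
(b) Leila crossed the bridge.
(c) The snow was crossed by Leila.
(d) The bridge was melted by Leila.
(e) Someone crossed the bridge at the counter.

(a) Entailed — every conjunct here is already in the original melting event.
(b) Entailed — this follows by dropping conjuncts from the crossing event's description.
(c) Not entailed — Leila crossed the bridge, not the snow; the snow belongs to the melting event.
(d) Not entailed — Leila melted the snow, not the bridge; the bridge belongs to the crossing event.
(e) Entailed — the original entails any weakening of itself; this just generalizes the agent.

(a), (b), (e)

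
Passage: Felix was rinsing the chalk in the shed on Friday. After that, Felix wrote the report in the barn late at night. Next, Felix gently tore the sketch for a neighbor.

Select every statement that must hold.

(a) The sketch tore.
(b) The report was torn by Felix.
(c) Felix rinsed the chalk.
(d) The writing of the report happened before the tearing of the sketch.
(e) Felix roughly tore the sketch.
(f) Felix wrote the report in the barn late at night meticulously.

(a), (c), (d)

(a) Entailed — 'Felix tore the sketch' is causative; it entails the inchoative 'the sketch tore'.
(b) Not entailed — Felix tore the sketch, not the report; the report belongs to the writing event.
(c) Entailed — 'rinse' is an activity; 'was rinsing' entails that some rinsing happened, so 'rinsed' holds.
(d) Entailed — the narrative places the writing before the tearing.
(e) Not entailed — 'roughly' adds a manner not in (and inconsistent with) the original.
(f) Not entailed — 'meticulously' adds information not in the original event.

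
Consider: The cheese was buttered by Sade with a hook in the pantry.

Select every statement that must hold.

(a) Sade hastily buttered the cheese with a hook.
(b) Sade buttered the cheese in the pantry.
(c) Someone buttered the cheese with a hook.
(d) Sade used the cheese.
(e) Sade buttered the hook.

(a) Not entailed — 'hastily' adds information not in the original event.
(b) Entailed — this follows by dropping conjuncts from the buttering event's description.
(c) Entailed — dropping 'in the pantry' and generalizing the agent leaves a sub-description the original still satisfies.
(d) Not entailed — the cheese is the patient, not an instrument — Sade used a hook.
(e) Not entailed — the hook is the instrument, not what was buttered.

(b), (c)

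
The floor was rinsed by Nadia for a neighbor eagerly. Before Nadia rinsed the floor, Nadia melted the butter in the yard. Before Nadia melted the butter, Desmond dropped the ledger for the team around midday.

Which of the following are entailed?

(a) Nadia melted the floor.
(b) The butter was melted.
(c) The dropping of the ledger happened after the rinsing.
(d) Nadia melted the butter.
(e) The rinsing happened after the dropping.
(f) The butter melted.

(b), (d), (e), (f)

(a) Not entailed — Nadia melted the butter, not the floor; the floor belongs to the rinsing event.
(b) Entailed — the original entails any weakening of itself; this just drops 'in the yard' and generalizes the agent.
(c) Not entailed — the narrative places the dropping before the rinsing, not after.
(d) Entailed — every conjunct here is already in the original melting event.
(e) Entailed — the narrative places the dropping before the rinsing.
(f) Entailed — 'Nadia melted the butter' is causative; it entails the inchoative 'the butter melted'.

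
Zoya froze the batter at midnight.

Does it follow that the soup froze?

Nothing is said about any soup; only the batter is affected.

no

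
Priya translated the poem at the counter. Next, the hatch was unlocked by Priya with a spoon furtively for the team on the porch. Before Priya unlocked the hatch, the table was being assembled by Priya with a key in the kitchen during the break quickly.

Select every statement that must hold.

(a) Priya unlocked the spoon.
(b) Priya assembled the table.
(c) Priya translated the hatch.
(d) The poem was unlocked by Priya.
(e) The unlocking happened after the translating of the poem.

(a) Not entailed — the spoon is the instrument, not what was unlocked.
(b) Not entailed — 'was assembling' is progressive on an accomplishment; it does not entail the completed 'assembled'.
(c) Not entailed — Priya translated the poem, not the hatch; the hatch belongs to the unlocking event.
(d) Not entailed — Priya unlocked the hatch, not the poem; the poem belongs to the translating event.
(e) Entailed — the narrative places the translating before the unlocking.

(e)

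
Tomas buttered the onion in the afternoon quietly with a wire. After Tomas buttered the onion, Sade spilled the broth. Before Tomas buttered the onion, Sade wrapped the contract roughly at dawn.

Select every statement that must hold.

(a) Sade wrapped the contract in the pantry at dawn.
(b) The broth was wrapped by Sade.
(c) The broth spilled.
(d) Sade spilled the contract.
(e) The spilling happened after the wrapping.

(c), (e)

(a) Not entailed — 'in the pantry' adds information not in the original event.
(b) Not entailed — Sade wrapped the contract, not the broth; the broth belongs to the spilling event.
(c) Entailed — 'Sade spilled the broth' is causative; it entails the inchoative 'the broth spilled'.
(d) Not entailed — Sade spilled the broth, not the contract; the contract belongs to the wrapping event.
(e) Entailed — the narrative places the wrapping before the spilling.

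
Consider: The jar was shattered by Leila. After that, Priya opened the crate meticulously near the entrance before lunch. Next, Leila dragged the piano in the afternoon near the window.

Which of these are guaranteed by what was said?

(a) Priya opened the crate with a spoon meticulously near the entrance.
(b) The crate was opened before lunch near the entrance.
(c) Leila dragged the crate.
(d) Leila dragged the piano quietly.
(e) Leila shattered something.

(b), (e)

(a) Not entailed — 'with a spoon' adds information not in the original event.
(b) Entailed — the original entails any weakening of itself; this just drops 'meticulously' and generalizes the agent.
(c) Not entailed — Leila dragged the piano, not the crate; the crate belongs to the opening event.
(d) Not entailed — 'quietly' adds information not in the original event.
(e) Entailed — every conjunct here is already in the original shattering event.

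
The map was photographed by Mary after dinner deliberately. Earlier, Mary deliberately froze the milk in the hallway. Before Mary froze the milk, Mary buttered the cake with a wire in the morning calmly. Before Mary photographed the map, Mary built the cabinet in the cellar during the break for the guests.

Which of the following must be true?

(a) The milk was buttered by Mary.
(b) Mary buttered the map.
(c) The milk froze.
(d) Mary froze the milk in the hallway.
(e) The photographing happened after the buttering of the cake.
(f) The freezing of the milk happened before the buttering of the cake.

(c), (d), (e)

(a) Not entailed — Mary buttered the cake, not the milk; the milk belongs to the freezing event.
(b) Not entailed — Mary buttered the cake, not the map; the map belongs to the photographing event.
(c) Entailed — 'Mary froze the milk' is causative; it entails the inchoative 'the milk froze'.
(d) Entailed — dropping 'deliberately' leaves a sub-description the original still satisfies.
(e) Entailed — the narrative places the buttering before the photographing.
(f) Not entailed — the narrative places the buttering before the freezing, not after.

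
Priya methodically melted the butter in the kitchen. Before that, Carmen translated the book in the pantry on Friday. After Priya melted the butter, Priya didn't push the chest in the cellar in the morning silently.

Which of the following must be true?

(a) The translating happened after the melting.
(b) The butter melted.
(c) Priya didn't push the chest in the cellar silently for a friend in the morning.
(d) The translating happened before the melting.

(a) Not entailed — the narrative places the translating before the melting, not after.
(b) Entailed — 'Priya melted the butter' is causative; it entails the inchoative 'the butter melted'.
(c) Entailed — under negation, adding a further restriction is entailed: if no such pushing event occurred, none occurred for a friend either.
(d) Entailed — the narrative places the translating before the melting.

(b), (c), (d)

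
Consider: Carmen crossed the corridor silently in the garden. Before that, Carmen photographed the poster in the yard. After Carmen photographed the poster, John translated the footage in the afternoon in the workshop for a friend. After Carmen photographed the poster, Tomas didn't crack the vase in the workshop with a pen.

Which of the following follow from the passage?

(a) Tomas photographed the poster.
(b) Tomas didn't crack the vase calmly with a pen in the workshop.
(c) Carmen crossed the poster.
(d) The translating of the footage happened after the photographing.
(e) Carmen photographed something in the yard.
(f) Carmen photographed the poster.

(a) Not entailed — the passage has Carmen photographing the poster, not Tomas.
(b) Entailed — under negation, adding a further restriction is entailed: if no such cracking event occurred, none occurred calmly either.
(c) Not entailed — Carmen crossed the corridor, not the poster; the poster belongs to the photographing event.
(d) Entailed — the narrative places the photographing before the translating.
(e) Entailed — the original entails any weakening of itself; this just generalizes the patient.
(f) Entailed — every conjunct here is already in the original photographing event.

(b), (d), (e), (f)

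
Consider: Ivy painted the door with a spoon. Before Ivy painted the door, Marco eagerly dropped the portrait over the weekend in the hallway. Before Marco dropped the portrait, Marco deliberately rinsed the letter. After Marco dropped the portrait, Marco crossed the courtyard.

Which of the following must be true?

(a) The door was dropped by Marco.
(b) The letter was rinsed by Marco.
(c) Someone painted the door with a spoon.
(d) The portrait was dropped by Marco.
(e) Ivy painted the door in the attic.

(b), (c), (d)

(a) Not entailed — Marco dropped the portrait, not the door; the door belongs to the painting event.
(b) Entailed — the original entails any weakening of itself; this just drops 'deliberately'.
(c) Entailed — the original entails any weakening of itself; this just generalizes the agent.
(d) Entailed — dropping 'in the hallway', 'over the weekend', 'eagerly' leaves a sub-description the original still satisfies.
(e) Not entailed — 'in the attic' adds information not in the original event.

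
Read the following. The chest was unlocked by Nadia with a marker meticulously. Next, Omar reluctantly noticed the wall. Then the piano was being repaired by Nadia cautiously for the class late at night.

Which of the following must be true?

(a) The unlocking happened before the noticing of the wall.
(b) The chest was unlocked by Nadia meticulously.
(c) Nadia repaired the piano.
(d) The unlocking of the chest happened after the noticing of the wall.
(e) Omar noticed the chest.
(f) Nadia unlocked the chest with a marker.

(a), (b), (f)

(a) Entailed — the narrative places the unlocking before the noticing.
(b) Entailed — this follows by dropping conjuncts from the unlocking event's description.
(c) Not entailed — 'was repairing' is progressive on an accomplishment; it does not entail the completed 'repaired'.
(d) Not entailed — the narrative places the unlocking before the noticing, not after.
(e) Not entailed — Omar noticed the wall, not the chest; the chest belongs to the unlocking event.
(f) Entailed — this follows by dropping conjuncts from the unlocking event's description.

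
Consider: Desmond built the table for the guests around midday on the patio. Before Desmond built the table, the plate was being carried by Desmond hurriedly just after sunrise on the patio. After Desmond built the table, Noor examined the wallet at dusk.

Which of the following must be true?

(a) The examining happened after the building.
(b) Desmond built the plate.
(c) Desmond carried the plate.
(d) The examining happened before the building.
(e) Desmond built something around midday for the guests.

(a), (c), (e)

(a) Entailed — the narrative places the building before the examining.
(b) Not entailed — Desmond built the table, not the plate; the plate belongs to the carrying event.
(c) Entailed — 'carry' is an activity; 'was carrying' entails that some carrying happened, so 'carried' holds.
(d) Not entailed — the narrative places the building before the examining, not after.
(e) Entailed — the original entails any weakening of itself; this just drops 'on the patio' and generalizes the patient.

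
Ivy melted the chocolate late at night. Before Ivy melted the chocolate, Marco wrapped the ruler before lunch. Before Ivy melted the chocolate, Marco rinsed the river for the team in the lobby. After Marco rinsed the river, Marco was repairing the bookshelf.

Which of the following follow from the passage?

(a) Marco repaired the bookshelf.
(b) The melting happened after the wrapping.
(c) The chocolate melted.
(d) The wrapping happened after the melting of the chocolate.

(b), (c)

(a) Not entailed — 'was repairing' is progressive on an accomplishment; it does not entail the completed 'repaired'.
(b) Entailed — the narrative places the wrapping before the melting.
(c) Entailed — 'Ivy melted the chocolate' is causative; it entails the inchoative 'the chocolate melted'.
(d) Not entailed — the narrative places the wrapping before the melting, not after.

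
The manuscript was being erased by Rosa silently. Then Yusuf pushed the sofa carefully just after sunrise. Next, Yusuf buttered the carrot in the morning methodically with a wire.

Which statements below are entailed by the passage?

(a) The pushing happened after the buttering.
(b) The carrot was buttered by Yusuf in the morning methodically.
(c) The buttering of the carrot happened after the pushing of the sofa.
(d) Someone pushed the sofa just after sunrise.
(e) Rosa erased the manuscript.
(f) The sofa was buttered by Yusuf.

(a) Not entailed — the narrative places the pushing before the buttering, not after.
(b) Entailed — this follows by dropping conjuncts from the buttering event's description.
(c) Entailed — the narrative places the pushing before the buttering.
(d) Entailed — every conjunct here is already in the original pushing event.
(e) Not entailed — 'was erasing' is progressive on an accomplishment; it does not entail the completed 'erased'.
(f) Not entailed — Yusuf buttered the carrot, not the sofa; the sofa belongs to the pushing event.

(b), (c), (d)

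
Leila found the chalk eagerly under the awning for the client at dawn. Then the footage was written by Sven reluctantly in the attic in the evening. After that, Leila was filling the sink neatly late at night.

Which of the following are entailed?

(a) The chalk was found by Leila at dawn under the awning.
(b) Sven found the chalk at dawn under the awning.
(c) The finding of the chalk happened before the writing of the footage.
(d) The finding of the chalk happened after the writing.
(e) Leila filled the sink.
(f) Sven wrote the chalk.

(a), (c)

(a) Entailed — dropping 'eagerly', 'for the client' leaves a sub-description the original still satisfies.
(b) Not entailed — the passage has Leila finding the chalk, not Sven.
(c) Entailed — the narrative places the finding before the writing.
(d) Not entailed — the narrative places the finding before the writing, not after.
(e) Not entailed — 'was filling' is progressive on an accomplishment; it does not entail the completed 'filled'.
(f) Not entailed — Sven wrote the footage, not the chalk; the chalk belongs to the finding event.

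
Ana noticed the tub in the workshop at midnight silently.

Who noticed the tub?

Ana

'Ana' marks the agent of the noticing event.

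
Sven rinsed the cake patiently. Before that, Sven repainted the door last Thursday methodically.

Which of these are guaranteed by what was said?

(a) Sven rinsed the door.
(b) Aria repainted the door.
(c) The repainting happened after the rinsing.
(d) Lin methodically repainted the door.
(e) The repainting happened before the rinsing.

(a) Not entailed — Sven rinsed the cake, not the door; the door belongs to the repainting event.
(b) Not entailed — the passage has Sven repainting the door, not Aria.
(c) Not entailed — the narrative places the repainting before the rinsing, not after.
(d) Not entailed — the passage has Sven repainting the door, not Lin.
(e) Entailed — the narrative places the repainting before the rinsing.

(e)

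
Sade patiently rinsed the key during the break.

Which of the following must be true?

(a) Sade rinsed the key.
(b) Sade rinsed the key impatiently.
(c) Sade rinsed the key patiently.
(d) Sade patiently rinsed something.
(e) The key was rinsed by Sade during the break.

(a) Entailed — the original entails any weakening of itself; this just drops 'patiently', 'during the break'.
(b) Not entailed — 'impatiently' adds a manner not in (and inconsistent with) the original.
(c) Entailed — this follows by dropping conjuncts from the rinsing event's description.
(d) Entailed — the original entails any weakening of itself; this just drops 'during the break' and generalizes the patient.
(e) Entailed — the original entails any weakening of itself; this just drops 'patiently'.

(a), (c), (d), (e)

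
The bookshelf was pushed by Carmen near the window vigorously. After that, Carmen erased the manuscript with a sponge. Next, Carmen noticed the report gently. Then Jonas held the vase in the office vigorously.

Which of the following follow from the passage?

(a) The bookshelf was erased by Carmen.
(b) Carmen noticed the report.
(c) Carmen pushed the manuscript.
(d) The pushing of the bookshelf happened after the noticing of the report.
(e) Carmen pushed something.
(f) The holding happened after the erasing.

(b), (e), (f)

(a) Not entailed — Carmen erased the manuscript, not the bookshelf; the bookshelf belongs to the pushing event.
(b) Entailed — the original entails any weakening of itself; this just drops 'gently'.
(c) Not entailed — Carmen pushed the bookshelf, not the manuscript; the manuscript belongs to the erasing event.
(d) Not entailed — the narrative places the pushing before the noticing, not after.
(e) Entailed — every conjunct here is already in the original pushing event.
(f) Entailed — the narrative places the erasing before the holding.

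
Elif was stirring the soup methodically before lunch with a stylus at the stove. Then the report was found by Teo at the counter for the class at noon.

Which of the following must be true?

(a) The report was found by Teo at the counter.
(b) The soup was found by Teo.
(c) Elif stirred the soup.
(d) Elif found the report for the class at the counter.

(a) Entailed — the original entails any weakening of itself; this just drops 'at noon', 'for the class'.
(b) Not entailed — Teo found the report, not the soup; the soup belongs to the stirring event.
(c) Entailed — 'stir' is an activity; 'was stirring' entails that some stirring happened, so 'stirred' holds.
(d) Not entailed — the passage has Teo finding the report, not Elif.

(a), (c)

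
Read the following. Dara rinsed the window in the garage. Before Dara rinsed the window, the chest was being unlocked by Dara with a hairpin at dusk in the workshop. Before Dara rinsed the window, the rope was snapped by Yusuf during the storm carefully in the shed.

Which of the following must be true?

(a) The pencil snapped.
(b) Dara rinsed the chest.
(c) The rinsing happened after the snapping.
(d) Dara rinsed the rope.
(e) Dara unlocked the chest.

(a) Not entailed — the rope is what snapped, not the pencil.
(b) Not entailed — Dara rinsed the window, not the chest; the chest belongs to the unlocking event.
(c) Entailed — the narrative places the snapping before the rinsing.
(d) Not entailed — Dara rinsed the window, not the rope; the rope belongs to the snapping event.
(e) Not entailed — 'was unlocking' is progressive on an accomplishment; it does not entail the completed 'unlocked'.

(c)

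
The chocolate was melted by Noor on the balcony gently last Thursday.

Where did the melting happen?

'on the balcony' marks the location of the melting event.

on the balcony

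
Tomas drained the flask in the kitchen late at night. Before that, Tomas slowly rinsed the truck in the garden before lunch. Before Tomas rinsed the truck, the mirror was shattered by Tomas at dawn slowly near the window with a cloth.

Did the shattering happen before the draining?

The narrative orders the shattering before the draining.

yes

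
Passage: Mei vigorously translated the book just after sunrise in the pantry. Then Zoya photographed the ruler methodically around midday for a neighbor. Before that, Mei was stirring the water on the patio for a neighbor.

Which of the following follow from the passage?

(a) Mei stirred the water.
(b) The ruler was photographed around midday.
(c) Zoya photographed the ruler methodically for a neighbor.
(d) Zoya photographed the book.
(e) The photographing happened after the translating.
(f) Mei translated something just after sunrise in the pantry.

(a) Entailed — 'stir' is an activity; 'was stirring' entails that some stirring happened, so 'stirred' holds.
(b) Entailed — this follows by dropping conjuncts from the photographing event's description.
(c) Entailed — this follows by dropping conjuncts from the photographing event's description.
(d) Not entailed — Zoya photographed the ruler, not the book; the book belongs to the translating event.
(e) Entailed — the narrative places the translating before the photographing.
(f) Entailed — this follows by dropping conjuncts from the translating event's description.

(a), (b), (c), (e), (f)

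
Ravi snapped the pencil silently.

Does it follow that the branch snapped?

Nothing is said about any branch; only the pencil is affected.

no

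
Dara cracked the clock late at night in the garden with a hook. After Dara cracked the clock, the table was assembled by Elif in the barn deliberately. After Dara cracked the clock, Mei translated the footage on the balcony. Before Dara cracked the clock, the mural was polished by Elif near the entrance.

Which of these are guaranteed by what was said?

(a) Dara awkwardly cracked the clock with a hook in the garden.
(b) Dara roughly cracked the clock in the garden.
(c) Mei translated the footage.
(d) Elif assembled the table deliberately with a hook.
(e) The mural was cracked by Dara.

(a) Not entailed — 'awkwardly' adds information not in the original event.
(b) Not entailed — 'roughly' adds information not in the original event.
(c) Entailed — dropping 'on the balcony' leaves a sub-description the original still satisfies.
(d) Not entailed — 'with a hook' adds information not in the original event.
(e) Not entailed — Dara cracked the clock, not the mural; the mural belongs to the polishing event.

(c)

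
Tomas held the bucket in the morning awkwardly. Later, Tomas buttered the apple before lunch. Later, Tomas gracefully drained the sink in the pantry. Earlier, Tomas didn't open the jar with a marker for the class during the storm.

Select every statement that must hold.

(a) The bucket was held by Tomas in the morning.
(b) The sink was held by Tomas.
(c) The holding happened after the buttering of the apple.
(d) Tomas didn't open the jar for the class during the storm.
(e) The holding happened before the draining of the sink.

(a), (e)

(a) Entailed — dropping 'awkwardly' leaves a sub-description the original still satisfies.
(b) Not entailed — Tomas held the bucket, not the sink; the sink belongs to the draining event.
(c) Not entailed — the narrative places the holding before the buttering, not after.
(d) Not entailed — dropping 'with a marker' under negation is not valid — the original leaves open that Tomas opened the jar some other way.
(e) Entailed — the narrative places the holding before the draining.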